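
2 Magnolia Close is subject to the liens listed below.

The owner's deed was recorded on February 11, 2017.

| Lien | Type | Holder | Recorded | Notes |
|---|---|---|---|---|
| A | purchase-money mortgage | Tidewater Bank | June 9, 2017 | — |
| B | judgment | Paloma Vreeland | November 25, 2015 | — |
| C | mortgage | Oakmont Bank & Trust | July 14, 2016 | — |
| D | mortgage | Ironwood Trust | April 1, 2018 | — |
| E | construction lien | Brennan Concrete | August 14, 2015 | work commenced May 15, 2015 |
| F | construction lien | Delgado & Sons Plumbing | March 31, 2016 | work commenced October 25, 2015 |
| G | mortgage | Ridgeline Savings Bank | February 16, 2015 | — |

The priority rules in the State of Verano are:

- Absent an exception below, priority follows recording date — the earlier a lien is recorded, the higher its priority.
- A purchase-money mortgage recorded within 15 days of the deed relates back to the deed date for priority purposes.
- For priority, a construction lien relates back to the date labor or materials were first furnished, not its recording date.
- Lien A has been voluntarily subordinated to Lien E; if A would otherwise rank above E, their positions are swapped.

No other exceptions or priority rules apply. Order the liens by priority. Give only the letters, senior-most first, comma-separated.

G, E, F, B, C, A, D

Effective dates after the stated exceptions: A missed the 15-day window (118 days after the deed), so its recording date stands; E's effective date is May 15, 2015, when work began; F is treated as recorded October 25, 2015, the work-commencement date.
Sorted by effective date: G (February 16, 2015), E (May 15, 2015), F (October 25, 2015), B (November 25, 2015), C (July 14, 2016), A (June 9, 2017), D (April 1, 2018).
Since A is not senior to E, the subordination leaves the order unchanged.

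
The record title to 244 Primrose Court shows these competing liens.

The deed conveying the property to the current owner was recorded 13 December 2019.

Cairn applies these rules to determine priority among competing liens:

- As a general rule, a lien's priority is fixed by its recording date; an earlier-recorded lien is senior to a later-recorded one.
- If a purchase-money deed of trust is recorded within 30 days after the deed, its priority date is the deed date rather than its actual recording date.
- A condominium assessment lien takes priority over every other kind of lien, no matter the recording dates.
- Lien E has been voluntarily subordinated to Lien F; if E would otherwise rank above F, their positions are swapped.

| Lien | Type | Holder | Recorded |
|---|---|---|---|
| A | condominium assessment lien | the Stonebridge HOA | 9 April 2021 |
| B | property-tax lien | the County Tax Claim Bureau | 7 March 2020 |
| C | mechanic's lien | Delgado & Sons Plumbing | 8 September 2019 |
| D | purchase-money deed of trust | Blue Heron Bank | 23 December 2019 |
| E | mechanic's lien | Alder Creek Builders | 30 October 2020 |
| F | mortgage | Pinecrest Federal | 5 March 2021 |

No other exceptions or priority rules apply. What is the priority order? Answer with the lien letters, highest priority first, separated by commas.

Effective dates: D relates back to the deed date 13 December 2019.
As a condominium assessment lien, A is senior to every other lien.
Remaining liens by effective date: C (8 September 2019), D (13 December 2019), B (7 March 2020), E (30 October 2020), F (5 March 2021).
E would otherwise be senior to F, so under the subordination agreement E and F exchange positions.

A, C, D, B, F, E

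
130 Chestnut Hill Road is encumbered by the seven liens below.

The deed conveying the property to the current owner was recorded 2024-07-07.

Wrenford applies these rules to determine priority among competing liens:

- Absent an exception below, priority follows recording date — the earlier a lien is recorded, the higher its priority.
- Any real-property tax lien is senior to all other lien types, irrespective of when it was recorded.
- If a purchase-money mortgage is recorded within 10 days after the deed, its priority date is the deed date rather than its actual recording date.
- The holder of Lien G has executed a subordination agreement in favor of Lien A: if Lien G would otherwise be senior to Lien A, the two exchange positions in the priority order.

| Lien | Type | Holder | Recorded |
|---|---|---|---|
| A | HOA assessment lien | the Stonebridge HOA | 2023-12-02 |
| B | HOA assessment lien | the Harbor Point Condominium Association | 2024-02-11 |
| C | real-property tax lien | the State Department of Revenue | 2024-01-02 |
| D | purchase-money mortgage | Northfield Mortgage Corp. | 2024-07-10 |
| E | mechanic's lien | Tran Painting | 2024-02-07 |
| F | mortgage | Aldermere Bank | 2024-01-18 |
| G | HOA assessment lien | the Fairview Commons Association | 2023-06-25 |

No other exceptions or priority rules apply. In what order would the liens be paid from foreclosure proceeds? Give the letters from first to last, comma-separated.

C, A, G, F, E, B, D

Effective dates after the stated exceptions: D was recorded within the 10-day window, so its effective date is the deed date 2024-07-07.
As a real-property tax lien, C is senior to every other lien.
Ordering the rest by effective date: G (2023-06-25), A (2023-12-02), F (2024-01-18), E (2024-02-07), B (2024-02-11), D (2024-07-07).
G would otherwise be senior to A, so under the subordination agreement G and A exchange positions.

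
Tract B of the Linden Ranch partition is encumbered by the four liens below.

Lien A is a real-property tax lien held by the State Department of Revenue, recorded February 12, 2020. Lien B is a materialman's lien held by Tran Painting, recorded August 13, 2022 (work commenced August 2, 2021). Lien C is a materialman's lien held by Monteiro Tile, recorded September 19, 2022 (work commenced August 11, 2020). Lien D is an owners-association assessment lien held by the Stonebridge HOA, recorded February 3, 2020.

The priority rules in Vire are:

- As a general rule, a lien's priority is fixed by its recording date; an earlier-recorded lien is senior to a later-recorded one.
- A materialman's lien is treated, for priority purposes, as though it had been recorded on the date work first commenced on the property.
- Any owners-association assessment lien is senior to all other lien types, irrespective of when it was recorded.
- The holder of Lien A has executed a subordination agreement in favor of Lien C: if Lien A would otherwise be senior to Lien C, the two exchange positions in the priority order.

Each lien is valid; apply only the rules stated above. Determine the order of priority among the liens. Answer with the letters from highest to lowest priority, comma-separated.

Effective dates: B is treated as recorded August 2, 2021, the work-commencement date; C relates back to August 11, 2020 (work commenced).
D is an owners-association assessment lien, so it outranks all other liens regardless of date.
Among the remaining liens, by effective date: A (February 12, 2020), C (August 11, 2020), B (August 2, 2021).
A is senior to C before the subordination, so the two trade places.

D, C, A, B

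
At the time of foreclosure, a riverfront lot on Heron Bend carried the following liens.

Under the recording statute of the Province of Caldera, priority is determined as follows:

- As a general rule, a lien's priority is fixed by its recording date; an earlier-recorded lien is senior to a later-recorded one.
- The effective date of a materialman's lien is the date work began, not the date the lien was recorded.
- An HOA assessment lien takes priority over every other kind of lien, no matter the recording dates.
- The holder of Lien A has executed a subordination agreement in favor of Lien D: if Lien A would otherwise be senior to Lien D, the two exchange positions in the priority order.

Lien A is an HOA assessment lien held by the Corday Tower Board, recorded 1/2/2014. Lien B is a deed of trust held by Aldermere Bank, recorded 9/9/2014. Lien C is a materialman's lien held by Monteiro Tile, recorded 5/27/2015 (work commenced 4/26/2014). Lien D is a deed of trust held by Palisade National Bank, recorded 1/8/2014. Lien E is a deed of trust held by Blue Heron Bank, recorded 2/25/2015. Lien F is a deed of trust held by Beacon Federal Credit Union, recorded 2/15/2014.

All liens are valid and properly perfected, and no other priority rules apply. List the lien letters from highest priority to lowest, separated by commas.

Adjusting effective dates: C relates back to 4/26/2014 (work commenced).
A is an HOA assessment lien, so it outranks all other liens regardless of date.
Among the remaining liens, by effective date: D (1/8/2014), F (2/15/2014), C (4/26/2014), B (9/9/2014), E (2/25/2015).
The subordination applies — A was senior to D — so A and D swap.

D, A, F, C, B, E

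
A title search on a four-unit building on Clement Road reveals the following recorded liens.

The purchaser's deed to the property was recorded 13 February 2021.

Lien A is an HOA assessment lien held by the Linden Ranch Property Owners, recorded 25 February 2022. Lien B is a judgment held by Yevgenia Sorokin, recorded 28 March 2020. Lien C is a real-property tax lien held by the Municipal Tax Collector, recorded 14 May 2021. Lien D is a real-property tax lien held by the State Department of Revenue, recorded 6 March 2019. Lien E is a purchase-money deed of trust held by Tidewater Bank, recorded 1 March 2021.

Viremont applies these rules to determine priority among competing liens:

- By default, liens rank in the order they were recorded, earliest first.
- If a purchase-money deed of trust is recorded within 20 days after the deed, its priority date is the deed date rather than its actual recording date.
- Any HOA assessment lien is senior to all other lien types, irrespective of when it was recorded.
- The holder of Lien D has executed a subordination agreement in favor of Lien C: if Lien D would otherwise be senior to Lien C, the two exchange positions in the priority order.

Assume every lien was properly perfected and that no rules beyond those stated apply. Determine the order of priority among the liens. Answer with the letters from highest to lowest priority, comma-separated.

A, C, B, E, D

Effective dates: E was recorded within the 20-day window, so its effective date is the deed date 13 February 2021.
A is an HOA assessment lien and takes priority over every other lien.
Ordering the rest by effective date: D (6 March 2019), B (28 March 2020), E (13 February 2021), C (14 May 2021).
D is senior to C before the subordination, so the two trade places.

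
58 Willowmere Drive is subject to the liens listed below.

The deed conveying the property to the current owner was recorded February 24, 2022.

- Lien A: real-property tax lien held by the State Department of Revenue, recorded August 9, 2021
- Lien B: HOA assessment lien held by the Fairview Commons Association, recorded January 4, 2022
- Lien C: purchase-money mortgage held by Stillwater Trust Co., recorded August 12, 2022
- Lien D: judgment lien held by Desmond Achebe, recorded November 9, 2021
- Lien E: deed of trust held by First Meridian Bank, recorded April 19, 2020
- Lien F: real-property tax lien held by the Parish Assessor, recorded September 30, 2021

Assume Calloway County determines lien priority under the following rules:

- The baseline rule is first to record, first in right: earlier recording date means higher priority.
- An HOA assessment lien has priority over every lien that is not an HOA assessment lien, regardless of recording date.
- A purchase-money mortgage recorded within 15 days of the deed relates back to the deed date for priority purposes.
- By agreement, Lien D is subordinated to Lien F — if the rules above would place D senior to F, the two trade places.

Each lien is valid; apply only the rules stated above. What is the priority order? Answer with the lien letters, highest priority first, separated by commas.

B, E, A, F, D, C

Adjusting effective dates: C was recorded 169 days after the deed — beyond 15 days — so no relation-back applies.
B is an HOA assessment lien, so it outranks all other liens regardless of date.
Remaining liens by effective date: E (April 19, 2020), A (August 9, 2021), F (September 30, 2021), D (November 9, 2021), C (August 12, 2022).
Since D is not senior to F, the subordination leaves the order unchanged.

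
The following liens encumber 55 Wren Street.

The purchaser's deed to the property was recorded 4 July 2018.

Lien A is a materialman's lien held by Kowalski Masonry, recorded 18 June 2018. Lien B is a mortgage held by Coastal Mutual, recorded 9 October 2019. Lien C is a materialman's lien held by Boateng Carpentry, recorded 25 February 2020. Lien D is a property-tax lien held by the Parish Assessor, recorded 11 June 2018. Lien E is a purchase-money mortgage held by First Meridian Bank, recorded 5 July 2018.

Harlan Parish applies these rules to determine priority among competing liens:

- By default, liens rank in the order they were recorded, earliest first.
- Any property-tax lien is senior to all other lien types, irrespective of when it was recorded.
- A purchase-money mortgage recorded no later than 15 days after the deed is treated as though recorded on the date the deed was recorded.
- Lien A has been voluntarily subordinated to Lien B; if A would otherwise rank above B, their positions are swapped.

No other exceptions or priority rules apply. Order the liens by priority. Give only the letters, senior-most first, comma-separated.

Adjusting effective dates: E relates back to the deed date 4 July 2018.
As a property-tax lien, D is senior to every other lien.
Among the remaining liens, by effective date: A (18 June 2018), E (4 July 2018), B (9 October 2019), C (25 February 2020).
A is senior to B before the subordination, so the two trade places.

D, B, E, A, C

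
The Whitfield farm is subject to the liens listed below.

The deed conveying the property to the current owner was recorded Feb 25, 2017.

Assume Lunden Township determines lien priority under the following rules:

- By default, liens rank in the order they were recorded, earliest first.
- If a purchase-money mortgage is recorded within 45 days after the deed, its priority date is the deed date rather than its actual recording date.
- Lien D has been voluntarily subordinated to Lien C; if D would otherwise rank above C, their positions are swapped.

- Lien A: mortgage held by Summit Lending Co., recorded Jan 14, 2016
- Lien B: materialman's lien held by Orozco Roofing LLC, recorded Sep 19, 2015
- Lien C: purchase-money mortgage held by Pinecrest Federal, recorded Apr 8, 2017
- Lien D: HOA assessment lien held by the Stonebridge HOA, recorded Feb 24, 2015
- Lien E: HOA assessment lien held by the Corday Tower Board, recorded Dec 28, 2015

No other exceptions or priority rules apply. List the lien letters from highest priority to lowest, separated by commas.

C, B, E, A, D

First, effective dates: C relates back to the deed date Feb 25, 2017.
Ordering by effective date: D (Feb 24, 2015), B (Sep 19, 2015), E (Dec 28, 2015), A (Jan 14, 2016), C (Feb 25, 2017).
Because D would otherwise rank above C, the subordination swaps them.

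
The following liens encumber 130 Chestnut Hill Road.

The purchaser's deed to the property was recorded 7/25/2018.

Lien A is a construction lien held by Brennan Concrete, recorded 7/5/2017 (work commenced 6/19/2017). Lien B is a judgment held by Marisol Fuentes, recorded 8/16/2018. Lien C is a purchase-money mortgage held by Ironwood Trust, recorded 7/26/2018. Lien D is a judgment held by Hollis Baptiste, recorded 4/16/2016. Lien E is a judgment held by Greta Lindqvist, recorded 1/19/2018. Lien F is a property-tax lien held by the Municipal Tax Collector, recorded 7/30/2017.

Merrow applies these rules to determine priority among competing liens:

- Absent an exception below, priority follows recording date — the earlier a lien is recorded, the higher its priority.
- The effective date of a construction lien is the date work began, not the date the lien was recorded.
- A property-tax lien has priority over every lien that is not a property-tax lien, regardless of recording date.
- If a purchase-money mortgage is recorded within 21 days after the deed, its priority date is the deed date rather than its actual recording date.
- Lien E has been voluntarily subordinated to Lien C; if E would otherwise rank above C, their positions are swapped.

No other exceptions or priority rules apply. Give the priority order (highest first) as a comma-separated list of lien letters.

F, D, A, C, E, B

Adjusting effective dates: A is treated as recorded 6/19/2017, the work-commencement date; C's effective date is the deed date, 7/25/2018.
F is a property-tax lien, so it outranks all other liens regardless of date.
Among the remaining liens, by effective date: D (4/16/2016), A (6/19/2017), E (1/19/2018), C (7/25/2018), B (8/16/2018).
Because E would otherwise rank above C, the subordination swaps them.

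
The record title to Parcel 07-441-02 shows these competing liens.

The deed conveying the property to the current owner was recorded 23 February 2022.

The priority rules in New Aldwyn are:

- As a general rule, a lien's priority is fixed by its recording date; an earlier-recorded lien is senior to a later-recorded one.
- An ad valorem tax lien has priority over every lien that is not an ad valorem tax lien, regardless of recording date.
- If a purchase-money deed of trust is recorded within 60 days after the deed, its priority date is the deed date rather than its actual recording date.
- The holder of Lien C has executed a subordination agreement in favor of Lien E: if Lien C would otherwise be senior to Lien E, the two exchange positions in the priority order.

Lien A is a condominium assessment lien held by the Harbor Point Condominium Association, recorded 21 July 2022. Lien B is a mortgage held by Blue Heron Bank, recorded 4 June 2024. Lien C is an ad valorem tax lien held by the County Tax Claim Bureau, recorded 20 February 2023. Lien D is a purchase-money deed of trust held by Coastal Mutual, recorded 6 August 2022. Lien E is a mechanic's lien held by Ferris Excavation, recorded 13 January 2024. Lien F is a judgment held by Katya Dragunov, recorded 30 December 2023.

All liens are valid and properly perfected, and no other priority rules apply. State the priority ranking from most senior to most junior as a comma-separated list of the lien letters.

E, A, D, F, C, B

Adjusting effective dates: D was recorded 164 days after the deed, outside the 60-day window, so it keeps its recording date.
As an ad valorem tax lien, C is senior to every other lien.
Remaining liens by effective date: A (21 July 2022), D (6 August 2022), F (30 December 2023), E (13 January 2024), B (4 June 2024).
C would otherwise be senior to E, so under the subordination agreement C and E exchange positions.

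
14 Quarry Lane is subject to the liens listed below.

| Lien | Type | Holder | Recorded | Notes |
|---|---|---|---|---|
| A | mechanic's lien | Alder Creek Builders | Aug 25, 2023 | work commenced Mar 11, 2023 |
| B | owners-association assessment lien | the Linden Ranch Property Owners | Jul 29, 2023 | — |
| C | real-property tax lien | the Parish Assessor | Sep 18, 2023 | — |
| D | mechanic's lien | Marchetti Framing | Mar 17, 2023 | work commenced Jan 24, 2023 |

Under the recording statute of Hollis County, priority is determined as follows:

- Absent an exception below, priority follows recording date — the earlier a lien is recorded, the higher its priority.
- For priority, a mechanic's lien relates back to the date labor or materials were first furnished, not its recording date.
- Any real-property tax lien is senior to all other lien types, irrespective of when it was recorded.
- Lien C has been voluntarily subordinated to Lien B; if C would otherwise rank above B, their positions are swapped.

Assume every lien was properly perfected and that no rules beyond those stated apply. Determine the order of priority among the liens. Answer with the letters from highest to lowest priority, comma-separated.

Effective dates: A is treated as recorded Mar 11, 2023, the work-commencement date; D relates back to Jan 24, 2023 (work commenced).
C is a real-property tax lien and takes priority over every other lien.
Among the remaining liens, by effective date: D (Jan 24, 2023), A (Mar 11, 2023), B (Jul 29, 2023).
C is senior to B before the subordination, so the two trade places.

B, D, A, C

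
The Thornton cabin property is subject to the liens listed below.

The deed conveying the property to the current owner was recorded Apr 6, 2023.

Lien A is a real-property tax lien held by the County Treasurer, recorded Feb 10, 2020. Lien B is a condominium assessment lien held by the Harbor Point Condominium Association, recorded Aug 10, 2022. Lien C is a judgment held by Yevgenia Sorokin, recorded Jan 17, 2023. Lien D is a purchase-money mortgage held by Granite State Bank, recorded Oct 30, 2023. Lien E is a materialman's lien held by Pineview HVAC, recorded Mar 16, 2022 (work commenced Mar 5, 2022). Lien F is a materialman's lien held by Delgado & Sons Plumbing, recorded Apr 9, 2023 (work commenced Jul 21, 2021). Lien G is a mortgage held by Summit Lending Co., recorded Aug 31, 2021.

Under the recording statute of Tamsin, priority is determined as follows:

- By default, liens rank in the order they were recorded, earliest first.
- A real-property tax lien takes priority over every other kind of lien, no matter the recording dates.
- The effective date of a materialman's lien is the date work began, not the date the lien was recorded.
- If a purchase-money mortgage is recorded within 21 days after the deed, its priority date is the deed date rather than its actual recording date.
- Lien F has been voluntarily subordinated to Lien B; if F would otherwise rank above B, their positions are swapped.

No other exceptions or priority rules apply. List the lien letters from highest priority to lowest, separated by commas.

A, B, G, E, F, C, D

Effective dates after the stated exceptions: D was recorded 207 days after the deed — beyond 21 days — so no relation-back applies; E relates back to Mar 5, 2022 (work commenced); F is treated as recorded Jul 21, 2021, the work-commencement date.
A, as a real-property tax lien, has superpriority and ranks first.
Among the remaining liens, by effective date: F (Jul 21, 2021), G (Aug 31, 2021), E (Mar 5, 2022), B (Aug 10, 2022), C (Jan 17, 2023), D (Oct 30, 2023).
F is senior to B before the subordination, so the two trade places.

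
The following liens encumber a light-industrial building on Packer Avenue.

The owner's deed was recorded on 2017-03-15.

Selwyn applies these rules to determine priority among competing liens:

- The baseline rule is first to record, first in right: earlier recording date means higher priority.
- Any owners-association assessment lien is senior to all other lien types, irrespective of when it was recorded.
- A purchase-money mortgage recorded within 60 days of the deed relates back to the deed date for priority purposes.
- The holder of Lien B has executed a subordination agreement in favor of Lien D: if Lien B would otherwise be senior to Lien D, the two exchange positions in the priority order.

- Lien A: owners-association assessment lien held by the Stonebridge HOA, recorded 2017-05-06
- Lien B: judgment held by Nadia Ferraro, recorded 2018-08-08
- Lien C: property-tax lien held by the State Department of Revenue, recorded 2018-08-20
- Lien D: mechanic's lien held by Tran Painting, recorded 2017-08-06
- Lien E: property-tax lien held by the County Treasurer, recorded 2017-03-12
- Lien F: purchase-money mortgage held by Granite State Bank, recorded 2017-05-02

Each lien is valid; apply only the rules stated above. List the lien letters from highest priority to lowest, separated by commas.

Adjusting effective dates: F was recorded within the 60-day window, so its effective date is the deed date 2017-03-15.
As an owners-association assessment lien, A is senior to every other lien.
Remaining liens by effective date: E (2017-03-12), F (2017-03-15), D (2017-08-06), B (2018-08-08), C (2018-08-20).
Since B is not senior to D, the subordination leaves the order unchanged.

A, E, F, D, B, C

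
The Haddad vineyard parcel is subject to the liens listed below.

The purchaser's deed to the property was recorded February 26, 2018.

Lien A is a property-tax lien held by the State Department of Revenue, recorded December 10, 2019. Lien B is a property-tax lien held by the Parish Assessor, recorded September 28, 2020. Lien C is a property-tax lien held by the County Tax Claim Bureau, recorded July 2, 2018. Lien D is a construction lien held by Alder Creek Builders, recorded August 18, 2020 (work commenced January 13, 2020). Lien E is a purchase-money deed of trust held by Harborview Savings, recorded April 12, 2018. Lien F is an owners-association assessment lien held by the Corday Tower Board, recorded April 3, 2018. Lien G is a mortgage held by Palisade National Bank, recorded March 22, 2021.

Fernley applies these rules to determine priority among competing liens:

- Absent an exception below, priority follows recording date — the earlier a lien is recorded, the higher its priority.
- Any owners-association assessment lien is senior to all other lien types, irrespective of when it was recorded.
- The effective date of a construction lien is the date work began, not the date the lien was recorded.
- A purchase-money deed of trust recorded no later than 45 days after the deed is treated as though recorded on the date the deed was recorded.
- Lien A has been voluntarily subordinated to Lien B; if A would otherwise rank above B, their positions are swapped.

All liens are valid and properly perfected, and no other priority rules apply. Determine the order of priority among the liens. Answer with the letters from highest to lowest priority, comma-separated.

F, E, C, B, D, A, G

First, effective dates: D is treated as recorded January 13, 2020, the work-commencement date; E was recorded within the 45-day window, so its effective date is the deed date February 26, 2018.
As an owners-association assessment lien, F is senior to every other lien.
Remaining liens by effective date: E (February 26, 2018), C (July 2, 2018), A (December 10, 2019), D (January 13, 2020), B (September 28, 2020), G (March 22, 2021).
A is senior to B before the subordination, so the two trade places.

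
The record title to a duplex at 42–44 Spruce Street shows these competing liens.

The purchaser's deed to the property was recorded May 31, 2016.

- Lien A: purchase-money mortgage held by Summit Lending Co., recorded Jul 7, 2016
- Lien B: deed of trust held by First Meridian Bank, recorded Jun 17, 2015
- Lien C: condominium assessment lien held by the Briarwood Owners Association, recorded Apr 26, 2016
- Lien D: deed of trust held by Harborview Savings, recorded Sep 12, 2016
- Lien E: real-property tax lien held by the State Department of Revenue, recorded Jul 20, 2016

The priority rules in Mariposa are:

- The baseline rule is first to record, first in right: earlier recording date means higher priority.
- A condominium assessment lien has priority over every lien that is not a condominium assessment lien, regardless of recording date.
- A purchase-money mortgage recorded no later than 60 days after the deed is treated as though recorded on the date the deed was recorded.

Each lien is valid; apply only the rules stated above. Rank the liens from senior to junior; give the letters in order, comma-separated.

C, B, A, E, D

Effective dates after the stated exceptions: A relates back to the deed date May 31, 2016.
C is a condominium assessment lien, so it outranks all other liens regardless of date.
Ordering the rest by effective date: B (Jun 17, 2015), A (May 31, 2016), E (Jul 20, 2016), D (Sep 12, 2016).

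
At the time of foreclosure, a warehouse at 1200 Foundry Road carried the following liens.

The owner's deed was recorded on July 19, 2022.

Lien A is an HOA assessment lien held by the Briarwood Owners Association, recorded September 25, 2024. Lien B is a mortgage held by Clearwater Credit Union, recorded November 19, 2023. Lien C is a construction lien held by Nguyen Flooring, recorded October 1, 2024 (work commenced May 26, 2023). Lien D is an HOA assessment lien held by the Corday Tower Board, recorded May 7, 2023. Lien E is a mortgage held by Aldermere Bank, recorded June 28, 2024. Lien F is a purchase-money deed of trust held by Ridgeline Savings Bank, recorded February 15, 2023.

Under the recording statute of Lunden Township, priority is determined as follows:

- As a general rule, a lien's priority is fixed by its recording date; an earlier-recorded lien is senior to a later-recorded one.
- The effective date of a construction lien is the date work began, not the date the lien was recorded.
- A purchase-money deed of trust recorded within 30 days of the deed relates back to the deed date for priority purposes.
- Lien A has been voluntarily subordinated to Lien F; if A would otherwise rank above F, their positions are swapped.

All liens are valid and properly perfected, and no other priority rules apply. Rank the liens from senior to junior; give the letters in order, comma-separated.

Adjusting effective dates: C is treated as recorded May 26, 2023, the work-commencement date; F missed the 30-day window (211 days after the deed), so its recording date stands.
Ordering by effective date: F (February 15, 2023), D (May 7, 2023), C (May 26, 2023), B (November 19, 2023), E (June 28, 2024), A (September 25, 2024).
Since A is not senior to F, the subordination leaves the order unchanged.

F, D, C, B, E, A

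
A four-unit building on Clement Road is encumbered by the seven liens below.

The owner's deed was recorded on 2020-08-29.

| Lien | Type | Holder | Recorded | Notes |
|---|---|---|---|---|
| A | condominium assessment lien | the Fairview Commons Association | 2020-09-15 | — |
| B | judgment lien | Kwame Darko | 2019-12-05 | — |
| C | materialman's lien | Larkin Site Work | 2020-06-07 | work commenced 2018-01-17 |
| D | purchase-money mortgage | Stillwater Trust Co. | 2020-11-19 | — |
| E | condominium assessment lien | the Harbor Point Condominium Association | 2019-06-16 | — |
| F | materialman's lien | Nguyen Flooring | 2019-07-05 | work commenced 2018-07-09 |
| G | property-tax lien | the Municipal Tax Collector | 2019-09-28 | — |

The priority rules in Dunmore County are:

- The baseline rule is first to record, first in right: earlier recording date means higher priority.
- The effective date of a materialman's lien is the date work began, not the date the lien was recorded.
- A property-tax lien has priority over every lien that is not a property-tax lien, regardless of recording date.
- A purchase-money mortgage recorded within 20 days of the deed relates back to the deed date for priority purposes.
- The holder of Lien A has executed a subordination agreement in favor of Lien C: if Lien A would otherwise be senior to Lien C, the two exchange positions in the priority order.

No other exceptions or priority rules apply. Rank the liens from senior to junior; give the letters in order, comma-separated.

First, effective dates: C is treated as recorded 2018-01-17, the work-commencement date; D was recorded 82 days after the deed, outside the 20-day window, so it keeps its recording date; F's effective date is 2018-07-09, when work began.
G is a property-tax lien and takes priority over every other lien.
Ordering the rest by effective date: C (2018-01-17), F (2018-07-09), E (2019-06-16), B (2019-12-05), A (2020-09-15), D (2020-11-19).
A already ranks below C; the subordination has no effect.

G, C, F, E, B, A, D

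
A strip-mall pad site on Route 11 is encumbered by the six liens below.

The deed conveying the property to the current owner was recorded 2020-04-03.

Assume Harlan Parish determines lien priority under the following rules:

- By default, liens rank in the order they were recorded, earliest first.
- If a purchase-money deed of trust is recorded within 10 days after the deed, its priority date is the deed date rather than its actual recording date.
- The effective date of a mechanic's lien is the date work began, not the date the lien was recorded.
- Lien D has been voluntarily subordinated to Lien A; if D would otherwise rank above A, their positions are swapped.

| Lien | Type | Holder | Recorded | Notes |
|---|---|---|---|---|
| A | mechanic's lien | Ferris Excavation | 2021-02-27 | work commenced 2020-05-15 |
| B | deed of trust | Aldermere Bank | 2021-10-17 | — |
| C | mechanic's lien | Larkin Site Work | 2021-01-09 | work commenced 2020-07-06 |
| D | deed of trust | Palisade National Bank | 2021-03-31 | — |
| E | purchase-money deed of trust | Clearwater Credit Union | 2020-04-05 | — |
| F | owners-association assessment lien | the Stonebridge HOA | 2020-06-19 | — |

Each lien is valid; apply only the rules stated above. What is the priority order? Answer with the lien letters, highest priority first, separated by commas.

Adjusting effective dates: A relates back to 2020-05-15 (work commenced); C is treated as recorded 2020-07-06, the work-commencement date; E's effective date is the deed date, 2020-04-03.
Ordering by effective date: E (2020-04-03), A (2020-05-15), F (2020-06-19), C (2020-07-06), D (2021-03-31), B (2021-10-17).
D is already junior to A, so the subordination agreement changes nothing.

E, A, F, C, D, B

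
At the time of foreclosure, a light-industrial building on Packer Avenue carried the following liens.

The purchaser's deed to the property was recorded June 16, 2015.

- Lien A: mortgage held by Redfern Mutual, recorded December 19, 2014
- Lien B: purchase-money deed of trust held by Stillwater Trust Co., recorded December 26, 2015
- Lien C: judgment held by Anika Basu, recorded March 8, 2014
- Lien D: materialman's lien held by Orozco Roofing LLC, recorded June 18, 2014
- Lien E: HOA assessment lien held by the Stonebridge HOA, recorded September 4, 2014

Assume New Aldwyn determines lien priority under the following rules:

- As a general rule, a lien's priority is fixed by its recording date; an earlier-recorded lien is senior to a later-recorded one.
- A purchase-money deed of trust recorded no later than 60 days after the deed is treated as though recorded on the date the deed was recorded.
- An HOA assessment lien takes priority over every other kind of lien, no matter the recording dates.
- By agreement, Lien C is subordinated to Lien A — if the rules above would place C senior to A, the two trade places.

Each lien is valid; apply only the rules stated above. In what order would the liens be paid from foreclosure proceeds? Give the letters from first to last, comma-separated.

Effective dates: B was recorded 193 days after the deed — beyond 60 days — so no relation-back applies.
E is an HOA assessment lien, so it outranks all other liens regardless of date.
Remaining liens by effective date: C (March 8, 2014), D (June 18, 2014), A (December 19, 2014), B (December 26, 2015).
The subordination applies — C was senior to A — so C and A swap.

E, A, D, C, B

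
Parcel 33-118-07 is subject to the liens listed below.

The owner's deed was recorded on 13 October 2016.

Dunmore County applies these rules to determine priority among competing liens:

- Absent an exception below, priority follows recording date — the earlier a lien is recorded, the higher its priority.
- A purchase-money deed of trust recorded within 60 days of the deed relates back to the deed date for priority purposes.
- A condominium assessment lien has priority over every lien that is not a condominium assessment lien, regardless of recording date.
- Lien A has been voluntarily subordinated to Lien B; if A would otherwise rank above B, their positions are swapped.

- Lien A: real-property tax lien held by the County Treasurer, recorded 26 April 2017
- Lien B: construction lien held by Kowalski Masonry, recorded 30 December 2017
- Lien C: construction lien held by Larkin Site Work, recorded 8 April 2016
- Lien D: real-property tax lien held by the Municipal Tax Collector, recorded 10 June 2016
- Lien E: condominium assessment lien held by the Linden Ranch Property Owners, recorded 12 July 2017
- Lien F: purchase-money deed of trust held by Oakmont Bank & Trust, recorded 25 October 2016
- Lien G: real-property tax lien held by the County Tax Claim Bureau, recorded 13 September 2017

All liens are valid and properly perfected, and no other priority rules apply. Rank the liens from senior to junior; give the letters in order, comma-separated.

Effective dates: F was recorded within the 60-day window, so its effective date is the deed date 13 October 2016.
E is a condominium assessment lien, so it outranks all other liens regardless of date.
Ordering the rest by effective date: C (8 April 2016), D (10 June 2016), F (13 October 2016), A (26 April 2017), G (13 September 2017), B (30 December 2017).
Because A would otherwise rank above B, the subordination swaps them.

E, C, D, F, B, G, A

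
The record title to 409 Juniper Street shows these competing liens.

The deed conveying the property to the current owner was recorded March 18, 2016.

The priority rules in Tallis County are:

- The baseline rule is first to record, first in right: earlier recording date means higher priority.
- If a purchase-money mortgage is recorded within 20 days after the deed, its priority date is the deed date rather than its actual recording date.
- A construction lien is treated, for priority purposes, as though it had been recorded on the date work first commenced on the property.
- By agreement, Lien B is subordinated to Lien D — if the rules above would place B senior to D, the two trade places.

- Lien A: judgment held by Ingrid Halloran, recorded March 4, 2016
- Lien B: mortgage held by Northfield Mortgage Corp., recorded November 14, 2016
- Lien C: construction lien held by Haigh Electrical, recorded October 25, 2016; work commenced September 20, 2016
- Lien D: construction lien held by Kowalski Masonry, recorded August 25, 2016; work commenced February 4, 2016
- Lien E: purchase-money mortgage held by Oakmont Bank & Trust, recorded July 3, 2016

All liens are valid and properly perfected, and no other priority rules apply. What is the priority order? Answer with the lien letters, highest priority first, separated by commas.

Effective dates after the stated exceptions: C relates back to September 20, 2016 (work commenced); D is treated as recorded February 4, 2016, the work-commencement date; E was recorded 107 days after the deed, outside the 20-day window, so it keeps its recording date.
Sorted by effective date: D (February 4, 2016), A (March 4, 2016), E (July 3, 2016), C (September 20, 2016), B (November 14, 2016).
B is already junior to D, so the subordination agreement changes nothing.

D, A, E, C, B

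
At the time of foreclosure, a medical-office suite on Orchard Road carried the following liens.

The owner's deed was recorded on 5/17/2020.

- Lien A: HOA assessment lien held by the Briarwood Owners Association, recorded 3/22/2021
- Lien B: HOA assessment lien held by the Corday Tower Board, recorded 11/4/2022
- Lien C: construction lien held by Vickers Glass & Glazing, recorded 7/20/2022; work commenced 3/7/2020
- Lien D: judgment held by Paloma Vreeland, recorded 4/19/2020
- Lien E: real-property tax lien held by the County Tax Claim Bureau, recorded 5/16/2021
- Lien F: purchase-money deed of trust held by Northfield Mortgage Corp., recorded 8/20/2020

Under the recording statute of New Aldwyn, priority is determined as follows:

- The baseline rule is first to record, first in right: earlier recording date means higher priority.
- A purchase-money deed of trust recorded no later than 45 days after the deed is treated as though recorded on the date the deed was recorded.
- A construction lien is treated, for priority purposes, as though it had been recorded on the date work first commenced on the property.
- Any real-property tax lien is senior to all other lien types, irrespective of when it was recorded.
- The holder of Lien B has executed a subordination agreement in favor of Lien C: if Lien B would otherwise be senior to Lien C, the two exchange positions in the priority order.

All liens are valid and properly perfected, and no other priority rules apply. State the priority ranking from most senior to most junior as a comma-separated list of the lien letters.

Adjusting effective dates: C relates back to 3/7/2020 (work commenced); F was recorded 95 days after the deed, outside the 45-day window, so it keeps its recording date.
E is a real-property tax lien and takes priority over every other lien.
Among the remaining liens, by effective date: C (3/7/2020), D (4/19/2020), F (8/20/2020), A (3/22/2021), B (11/4/2022).
B is already junior to C, so the subordination agreement changes nothing.

E, C, D, F, A, B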